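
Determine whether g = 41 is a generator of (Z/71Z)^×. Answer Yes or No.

φ(71) = 71 − 1 = 70 = 2 · 5 · 7.
41 is a primitive root mod 71 iff 41^(φ(71)/q) ≢ 1 for every prime q | φ(71), i.e. q ∈ {2, 5, 7}.
41^35 ≡ 70 (mod 71)  [q = 2: ≢ 1 ✓]
41^14 ≡ 1 (mod 71)  [q = 5: ≡ 1 ✗]
41^10 ≡ 20 (mod 71)  [q = 7: ≢ 1 ✓]
The check at q = 5 fails, so 41 generates a proper subgroup.

No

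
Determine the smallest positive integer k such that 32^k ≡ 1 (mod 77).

6

The order of 32 must divide φ(77) = φ(7·11) = (7−1)·(11−1) = 6·10 = 60 = 2^2 · 3 · 5.
Divisors of 60: 1, 2, 3, 4, 5, 6, 10, 12, 15, 20, 30, 60.
Check 32^d mod 77 for each divisor in increasing order:
32^1 ≡ 32 (mod 77)
32^2 ≡ 23 (mod 77)
32^3 ≡ 43 (mod 77)
32^4 ≡ 67 (mod 77)
32^5 ≡ 65 (mod 77)
32^6 ≡ 1 (mod 77) ✓
Therefore the multiplicative order of 32 modulo 77 is 6.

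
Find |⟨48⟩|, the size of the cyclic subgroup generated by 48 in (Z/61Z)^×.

6

The order of 48 must divide φ(61) = 61 − 1 = 60 = 2^2 · 3 · 5.
Divisors of 60: 1, 2, 3, 4, 5, 6, 10, 12, 15, 20, 30, 60.
Check 48^d mod 61 for each divisor in increasing order:
48^1 ≡ 48 (mod 61)
48^2 ≡ 47 (mod 61)
48^3 ≡ 60 (mod 61)
48^4 ≡ 13 (mod 61)
48^5 ≡ 14 (mod 61)
48^6 ≡ 1 (mod 61) ✓
Hence ord(48) = 6.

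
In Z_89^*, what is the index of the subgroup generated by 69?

2

The order of 69 must divide φ(89) = 89 − 1 = 88 = 2^3 · 11.
Divisors of 88: 1, 2, 4, 8, 11, 22, 44, 88.
Check 69^d mod 89 for each divisor in increasing order:
69^1 ≡ 69 (mod 89)
69^2 ≡ 44 (mod 89)
69^4 ≡ 67 (mod 89)
69^8 ≡ 39 (mod 89)
69^11 ≡ 34 (mod 89)
69^22 ≡ 88 (mod 89)
69^44 ≡ 1 (mod 89) ✓
Thus |⟨69⟩| = ord(69) = 44.
[(Z/89Z)^× : ⟨69⟩] = 88/44 = 2.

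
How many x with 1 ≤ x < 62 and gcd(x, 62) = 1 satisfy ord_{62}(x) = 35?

0

φ(62) = φ(2)·φ(31) = 1·30 = 30 = 2 · 3 · 5.
In a cyclic group of order 30, there are φ(d) elements of order d for each divisor d of 30, and zero for non-divisors.
35 does not divide 30, so no element of (Z/62Z)^× has order 35.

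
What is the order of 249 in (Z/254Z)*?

21

Since 249 ∈ (Z/254Z)^×, its order divides φ(254) = φ(2)·φ(127) = 1·126 = 126 = 2 · 3^2 · 7.
Divisors of 126: 1, 2, 3, 6, 7, 9, 14, 18, 21, 42, 63, 126.
Check 249^d mod 254 for each divisor in increasing order:
249^1 ≡ 249 (mod 254)
249^2 ≡ 25 (mod 254)
249^3 ≡ 129 (mod 254)
249^6 ≡ 131 (mod 254)
249^7 ≡ 107 (mod 254)
249^9 ≡ 135 (mod 254)
249^14 ≡ 19 (mod 254)
249^18 ≡ 191 (mod 254)
249^21 ≡ 1 (mod 254) ✓
The smallest such exponent is 21, so the order of 249 is 21.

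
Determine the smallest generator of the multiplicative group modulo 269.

2

φ(269) = 269 − 1 = 268 = 2^2 · 67.
Test candidates g = 2, 3, … against the prime factors q ∈ {2, 67} of φ(269): g is a generator iff g^(268/q) ≢ 1 for every such q.
g = 2: 2^134 ≡ 268; 2^4 ≡ 16 — none is 1, so 2 is a primitive root.
The smallest primitive root modulo 269 is 2.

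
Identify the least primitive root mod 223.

3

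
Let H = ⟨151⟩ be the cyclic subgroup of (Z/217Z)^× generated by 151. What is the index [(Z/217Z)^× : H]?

6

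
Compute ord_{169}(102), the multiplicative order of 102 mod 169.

By Lagrange's theorem, ord_169(102) divides φ(169) = φ(13^2) = 13·(13−1) = 156 = 2^2 · 3 · 13.
Divisors of 156: 1, 2, 3, 4, 6, 12, 13, 26, 39, 52, 78, 156.
Test each divisor d:
102^1 ≡ 102 (mod 169)
102^2 ≡ 95 (mod 169)
102^3 ≡ 57 (mod 169)
102^4 ≡ 68 (mod 169)
102^6 ≡ 38 (mod 169)
102^12 ≡ 92 (mod 169)
102^13 ≡ 89 (mod 169)
102^26 ≡ 147 (mod 169)
102^39 ≡ 70 (mod 169)
102^52 ≡ 146 (mod 169)
102^78 ≡ 168 (mod 169)
102^156 ≡ 1 (mod 169) ✓
So ord_169(102) = 156.

156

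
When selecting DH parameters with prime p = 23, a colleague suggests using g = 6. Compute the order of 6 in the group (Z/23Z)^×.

11

Since 6 ∈ (Z/23Z)^×, its order divides φ(23) = 23 − 1 = 22 = 2 · 11.
Divisors of 22: 1, 2, 11, 22.
Evaluate successive powers at the divisors of 22:
6^1 ≡ 6
6^2 ≡ 13
6^11 ≡ 1
Hence ord(6) = 11.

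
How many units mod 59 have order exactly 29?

φ(59) = 59 − 1 = 58 = 2 · 29.
(Z/59Z)^× is cyclic (|G| = 58); a cyclic group of order m has exactly φ(d) elements of each order d | m, and none otherwise.
29 | 58, and φ(29) = 29 − 1 = 28.

28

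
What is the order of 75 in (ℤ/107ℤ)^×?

The order of 75 must divide φ(107) = 107 − 1 = 106 = 2 · 53.
Divisors of 106: 1, 2, 53, 106.
Check 75^d mod 107 for each divisor in increasing order:
75^1 ≡ 75
75^2 ≡ 61
75^53 ≡ 1
Hence ord(75) = 53.

53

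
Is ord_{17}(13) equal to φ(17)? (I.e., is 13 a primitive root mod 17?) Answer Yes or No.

No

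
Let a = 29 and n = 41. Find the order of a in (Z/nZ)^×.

40

ord(29) | φ(41) = 41 − 1 = 40 = 2^3 · 5.
Divisors of 40: 1, 2, 4, 5, 8, 10, 20, 40.
Test each divisor d:
29^1 ≡ 29 (mod 41)
29^2 ≡ 21 (mod 41)
29^4 ≡ 31 (mod 41)
29^5 ≡ 38 (mod 41)
29^8 ≡ 18 (mod 41)
29^10 ≡ 9 (mod 41)
29^20 ≡ 40 (mod 41)
29^40 ≡ 1 (mod 41) ✓
So ord_41(29) = 40.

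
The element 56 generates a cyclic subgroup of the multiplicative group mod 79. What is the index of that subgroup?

13

The order of 56 must divide φ(79) = 79 − 1 = 78 = 2 · 3 · 13.
Divisors of 78: 1, 2, 3, 6, 13, 26, 39, 78.
Check 56^d mod 79 for each divisor in increasing order:
56^1 ≡ 56
56^2 ≡ 55
56^3 ≡ 78
56^6 ≡ 1
The order of 56 is 6, so the subgroup it generates has 6 elements.
The index is φ(79) / ord(56) = 78 / 6 = 13.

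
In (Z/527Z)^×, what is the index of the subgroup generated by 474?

4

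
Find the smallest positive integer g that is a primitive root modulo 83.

2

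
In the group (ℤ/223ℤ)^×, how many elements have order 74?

36

φ(223) = 223 − 1 = 222 = 2 · 3 · 37.
In a cyclic group of order 222, there are φ(d) elements of order d for each divisor d of 222, and zero for non-divisors.
74 = 2 · 37 divides 222, and φ(74) = 36.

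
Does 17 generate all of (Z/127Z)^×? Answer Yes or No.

No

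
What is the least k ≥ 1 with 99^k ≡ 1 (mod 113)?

28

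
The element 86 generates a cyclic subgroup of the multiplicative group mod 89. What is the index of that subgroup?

The order of 86 must divide φ(89) = 89 − 1 = 88 = 2^3 · 11.
Divisors of 88: 1, 2, 4, 8, 11, 22, 44, 88.
Test each divisor d:
86^1 ≡ 86
86^2 ≡ 9
86^4 ≡ 81
86^8 ≡ 64
86^11 ≡ 52
86^22 ≡ 34
86^44 ≡ 88
86^88 ≡ 1
So ord_89(86) = 88, hence |⟨86⟩| = 88.
The index is φ(89) / ord(86) = 88 / 88 = 1.

1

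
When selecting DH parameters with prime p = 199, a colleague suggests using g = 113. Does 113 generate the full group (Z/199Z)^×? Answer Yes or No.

Yes

φ(199) = 199 − 1 = 198 = 2 · 3^2 · 11.
It suffices to check that the order of 113 is not a proper divisor of 198: compute 113^(198/q) for q ∈ {2, 3, 11}.
113^99 ≡ 198 (mod 199)  [q = 2: ≢ 1 ✓]
113^66 ≡ 92 (mod 199)  [q = 3: ≢ 1 ✓]
113^18 ≡ 61 (mod 199)  [q = 11: ≢ 1 ✓]
All checks pass, so 113 has order 198 and is a primitive root modulo 199.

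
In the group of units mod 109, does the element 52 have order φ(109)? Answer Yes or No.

Yes

φ(109) = 109 − 1 = 108 = 2^2 · 3^3.
An element g generates (Z/109Z)^× iff g^(108/q) ≢ 1 (mod 109) for each prime q ∈ {2, 3}.
52^54 ≡ 108 (mod 109)  [q = 2: ≢ 1 ✓]
52^36 ≡ 63 (mod 109)  [q = 3: ≢ 1 ✓]
All checks pass, so 52 has order 108 and is a primitive root modulo 109.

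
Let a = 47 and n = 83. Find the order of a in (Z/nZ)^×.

ord(47) | φ(83) = 83 − 1 = 82 = 2 · 41.
Divisors of 82: 1, 2, 41, 82.
Compute 47^d (mod 83) for the divisors d until we hit 1:
47^1 ≡ 47
47^2 ≡ 51
47^41 ≡ 82
47^82 ≡ 1
So ord_83(47) = 82.

82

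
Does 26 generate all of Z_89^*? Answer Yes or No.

φ(89) = 89 − 1 = 88 = 2^3 · 11.
26 is a primitive root mod 89 iff 26^(φ(89)/q) ≢ 1 for every prime q | φ(89), i.e. q ∈ {2, 11}.
26^44 ≡ 88 (mod 89)  [q = 2: ≢ 1 ✓]
26^8 ≡ 8 (mod 89)  [q = 11: ≢ 1 ✓]
Every test exponent gives a nontrivial residue, hence 26 generates the full group.

Yes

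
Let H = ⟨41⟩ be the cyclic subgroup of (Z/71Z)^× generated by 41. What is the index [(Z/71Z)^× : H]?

5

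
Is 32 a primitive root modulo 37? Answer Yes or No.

φ(37) = 37 − 1 = 36 = 2^2 · 3^2.
Test 32^(36/q) mod 37 for each prime factor q of 36:
32^18 ≡ 36 (mod 37)  [q = 2: ≢ 1 ✓]
32^12 ≡ 10 (mod 37)  [q = 3: ≢ 1 ✓]
Every test exponent gives a nontrivial residue, hence 32 generates the full group.

Yes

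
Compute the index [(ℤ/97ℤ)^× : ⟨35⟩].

32

The order of 35 must divide φ(97) = 97 − 1 = 96 = 2^5 · 3.
Divisors of 96: 1, 2, 3, 4, 6, 8, 12, 16, 24, 32, 48, 96.
Evaluate successive powers at the divisors of 96:
35^1 ≡ 35 (mod 97)
35^2 ≡ 61 (mod 97)
35^3 ≡ 1 (mod 97) ✓
Thus |⟨35⟩| = ord(35) = 3.
Index = |(Z/97Z)^×| / |⟨35⟩| = 96 / 3 = 32.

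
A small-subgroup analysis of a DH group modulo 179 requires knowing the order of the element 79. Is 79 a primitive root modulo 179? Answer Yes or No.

Yes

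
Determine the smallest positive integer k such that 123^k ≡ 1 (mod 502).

The order of 123 must divide φ(502) = φ(2)·φ(251) = 1·250 = 250 = 2 · 5^3.
Divisors of 250: 1, 2, 5, 10, 25, 50, 125, 250.
Test each divisor d:
123^1 ≡ 123 (mod 502)
123^2 ≡ 69 (mod 502)
123^5 ≡ 271 (mod 502)
123^10 ≡ 149 (mod 502)
123^25 ≡ 1 (mod 502) ✓
Therefore the multiplicative order of 123 modulo 502 is 25.

25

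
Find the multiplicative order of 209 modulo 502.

ord(209) | φ(502) = φ(2)·φ(251) = 1·250 = 250 = 2 · 5^3.
Divisors of 250: 1, 2, 5, 10, 25, 50, 125, 250.
Check 209^d mod 502 for each divisor in increasing order:
209^1 ≡ 209
209^2 ≡ 7
209^5 ≡ 201
209^10 ≡ 241
209^25 ≡ 271
209^50 ≡ 149
209^125 ≡ 1
Therefore the multiplicative order of 209 modulo 502 is 125.

125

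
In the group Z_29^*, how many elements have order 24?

φ(29) = 29 − 1 = 28 = 2^2 · 7.
Since (Z/29Z)^× is cyclic of order 28, the number of elements of order d is φ(d) when d | 28 and 0 otherwise.
Since 24 ∤ 28, the count is 0.

0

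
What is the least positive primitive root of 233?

φ(233) = 233 − 1 = 232 = 2^3 · 29.
Test candidates g = 2, 3, … against the prime factors q ∈ {2, 29} of φ(233): g is a generator iff g^(232/q) ≢ 1 for every such q.
g = 2: 2^116 ≡ 1 — hits 1, so not a primitive root.
g = 3: 3^116 ≡ 232; 3^8 ≡ 37 — none is 1, so 3 is a primitive root.
Hence the least primitive root of 233 is 3.

3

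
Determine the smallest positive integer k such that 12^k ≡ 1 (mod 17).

16

The order of 12 must divide φ(17) = 17 − 1 = 16 = 2^4.
Divisors of 16: 1, 2, 4, 8, 16.
Evaluate successive powers at the divisors of 16:
12^1 ≡ 12 (mod 17)
12^2 ≡ 8 (mod 17)
12^4 ≡ 13 (mod 17)
12^8 ≡ 16 (mod 17)
12^16 ≡ 1 (mod 17) ✓
So ord_17(12) = 16.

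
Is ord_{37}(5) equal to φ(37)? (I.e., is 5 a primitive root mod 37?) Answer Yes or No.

Yes

φ(37) = 37 − 1 = 36 = 2^2 · 3^2.
It suffices to check that the order of 5 is not a proper divisor of 36: compute 5^(36/q) for q ∈ {2, 3}.
5^18 ≡ 36 (mod 37)  [q = 2: ≢ 1 ✓]
5^12 ≡ 10 (mod 37)  [q = 3: ≢ 1 ✓]
Every test exponent gives a nontrivial residue, hence 5 generates the full group.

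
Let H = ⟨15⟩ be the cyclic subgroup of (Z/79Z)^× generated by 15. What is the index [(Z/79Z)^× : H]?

3

Since 15 ∈ (Z/79Z)^×, its order divides φ(79) = 79 − 1 = 78 = 2 · 3 · 13.
Divisors of 78: 1, 2, 3, 6, 13, 26, 39, 78.
Evaluate successive powers at the divisors of 78:
15^1 ≡ 15 (mod 79)
15^2 ≡ 67 (mod 79)
15^3 ≡ 57 (mod 79)
15^6 ≡ 10 (mod 79)
15^13 ≡ 78 (mod 79)
15^26 ≡ 1 (mod 79) ✓
The order of 15 is 26, so the subgroup it generates has 26 elements.
Index = |(Z/79Z)^×| / |⟨15⟩| = 78 / 26 = 3.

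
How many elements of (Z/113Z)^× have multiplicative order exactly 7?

φ(113) = 113 − 1 = 112 = 2^4 · 7.
Since (Z/113Z)^× is cyclic of order 112, the number of elements of order d is φ(d) when d | 112 and 0 otherwise.
7 | 112, and φ(7) = 7 − 1 = 6.

6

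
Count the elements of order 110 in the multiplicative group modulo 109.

0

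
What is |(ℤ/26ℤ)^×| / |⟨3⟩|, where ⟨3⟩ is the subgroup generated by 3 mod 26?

4

Since 3 ∈ (Z/26Z)^×, its order divides φ(26) = φ(2)·φ(13) = 1·12 = 12 = 2^2 · 3.
Divisors of 12: 1, 2, 3, 4, 6, 12.
Test each divisor d:
3^1 ≡ 3 (mod 26)
3^2 ≡ 9 (mod 26)
3^3 ≡ 1 (mod 26) ✓
Thus |⟨3⟩| = ord(3) = 3.
The index is φ(26) / ord(3) = 12 / 3 = 4.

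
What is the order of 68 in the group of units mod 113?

112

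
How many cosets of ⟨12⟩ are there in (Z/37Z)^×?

4

Since 12 ∈ (Z/37Z)^×, its order divides φ(37) = 37 − 1 = 36 = 2^2 · 3^2.
Divisors of 36: 1, 2, 3, 4, 6, 9, 12, 18, 36.
Compute 12^d (mod 37) for the divisors d until we hit 1:
12^1 ≡ 12 (mod 37)
12^2 ≡ 33 (mod 37)
12^3 ≡ 26 (mod 37)
12^4 ≡ 16 (mod 37)
12^6 ≡ 10 (mod 37)
12^9 ≡ 1 (mod 37) ✓
The order of 12 is 9, so the subgroup it generates has 9 elements.
Index = |(Z/37Z)^×| / |⟨12⟩| = 36 / 9 = 4.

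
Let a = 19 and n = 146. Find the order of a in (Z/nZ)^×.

36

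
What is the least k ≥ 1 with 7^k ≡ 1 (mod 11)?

10

By Lagrange's theorem, ord_11(7) divides φ(11) = 11 − 1 = 10 = 2 · 5.
Divisors of 10: 1, 2, 5, 10.
Check 7^d mod 11 for each divisor in increasing order:
7^1 ≡ 7
7^2 ≡ 5
7^5 ≡ 10
7^10 ≡ 1
The smallest such exponent is 10, so the order of 7 is 10.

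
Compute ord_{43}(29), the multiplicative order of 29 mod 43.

42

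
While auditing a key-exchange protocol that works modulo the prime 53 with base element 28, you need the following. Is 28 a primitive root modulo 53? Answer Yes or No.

φ(53) = 53 − 1 = 52 = 2^2 · 13.
An element g generates (Z/53Z)^× iff g^(52/q) ≢ 1 (mod 53) for each prime q ∈ {2, 13}.
28^26 ≡ 1 (mod 53)  [q = 2: ≡ 1 ✗]
28^4 ≡ 15 (mod 53)  [q = 13: ≢ 1 ✓]
28^26 ≡ 1 shows ord(28) | 26, strictly less than φ(53); not a primitive root.

No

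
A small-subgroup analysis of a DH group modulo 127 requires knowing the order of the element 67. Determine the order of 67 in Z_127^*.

126

By Lagrange's theorem, ord_127(67) divides φ(127) = 127 − 1 = 126 = 2 · 3^2 · 7.
Divisors of 126: 1, 2, 3, 6, 7, 9, 14, 18, 21, 42, 63, 126.
Compute 67^d (mod 127) for the divisors d until we hit 1:
67^1 ≡ 67 (mod 127)
67^2 ≡ 44 (mod 127)
67^3 ≡ 27 (mod 127)
67^6 ≡ 94 (mod 127)
67^7 ≡ 75 (mod 127)
67^9 ≡ 125 (mod 127)
67^14 ≡ 37 (mod 127)
67^18 ≡ 4 (mod 127)
67^21 ≡ 108 (mod 127)
67^42 ≡ 107 (mod 127)
67^63 ≡ 126 (mod 127)
67^126 ≡ 1 (mod 127) ✓
The smallest such exponent is 126, so the order of 67 is 126.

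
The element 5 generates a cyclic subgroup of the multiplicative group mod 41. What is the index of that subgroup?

By Lagrange's theorem, ord_41(5) divides φ(41) = 41 − 1 = 40 = 2^3 · 5.
Divisors of 40: 1, 2, 4, 5, 8, 10, 20, 40.
Evaluate successive powers at the divisors of 40:
5^1 ≡ 5
5^2 ≡ 25
5^4 ≡ 10
5^5 ≡ 9
5^8 ≡ 18
5^10 ≡ 40
5^20 ≡ 1
Thus |⟨5⟩| = ord(5) = 20.
[(Z/41Z)^× : ⟨5⟩] = 40/20 = 2.

2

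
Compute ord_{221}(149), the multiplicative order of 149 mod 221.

By Lagrange's theorem, ord_221(149) divides φ(221) = φ(13·17) = (13−1)·(17−1) = 12·16 = 192 = 2^6 · 3.
Divisors of 192: 1, 2, 3, 4, 6, 8, 12, 16, 24, 32, 48, 64, 96, 192.
Check 149^d mod 221 for each divisor in increasing order:
149^1 ≡ 149 (mod 221)
149^2 ≡ 101 (mod 221)
149^3 ≡ 21 (mod 221)
149^4 ≡ 35 (mod 221)
149^6 ≡ 220 (mod 221)
149^8 ≡ 120 (mod 221)
149^12 ≡ 1 (mod 221) ✓
Therefore the multiplicative order of 149 modulo 221 is 12.

12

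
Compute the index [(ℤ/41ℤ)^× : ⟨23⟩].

ord(23) | φ(41) = 41 − 1 = 40 = 2^3 · 5.
Divisors of 40: 1, 2, 4, 5, 8, 10, 20, 40.
Test each divisor d:
23^1 ≡ 23
23^2 ≡ 37
23^4 ≡ 16
23^5 ≡ 40
23^8 ≡ 10
23^10 ≡ 1
The order of 23 is 10, so the subgroup it generates has 10 elements.
Index = |(Z/41Z)^×| / |⟨23⟩| = 40 / 10 = 4.

4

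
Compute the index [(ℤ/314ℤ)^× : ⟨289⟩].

4

The order of 289 must divide φ(314) = φ(2)·φ(157) = 1·156 = 156 = 2^2 · 3 · 13.
Divisors of 156: 1, 2, 3, 4, 6, 12, 13, 26, 39, 52, 78, 156.
Compute 289^d (mod 314) for the divisors d until we hit 1:
289^1 ≡ 289 (mod 314)
289^2 ≡ 311 (mod 314)
289^3 ≡ 75 (mod 314)
289^4 ≡ 9 (mod 314)
289^6 ≡ 287 (mod 314)
289^12 ≡ 101 (mod 314)
289^13 ≡ 301 (mod 314)
289^26 ≡ 169 (mod 314)
289^39 ≡ 1 (mod 314) ✓
Thus |⟨289⟩| = ord(289) = 39.
The index is φ(314) / ord(289) = 156 / 39 = 4.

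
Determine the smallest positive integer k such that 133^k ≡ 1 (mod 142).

70

ord(133) | φ(142) = φ(2)·φ(71) = 1·70 = 70 = 2 · 5 · 7.
Divisors of 70: 1, 2, 5, 7, 10, 14, 35, 70.
Check 133^d mod 142 for each divisor in increasing order:
133^1 ≡ 133
133^2 ≡ 81
133^5 ≡ 23
133^7 ≡ 17
133^10 ≡ 103
133^14 ≡ 5
133^35 ≡ 141
133^70 ≡ 1
The smallest such exponent is 70, so the order of 133 is 70.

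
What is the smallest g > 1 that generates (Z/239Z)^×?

7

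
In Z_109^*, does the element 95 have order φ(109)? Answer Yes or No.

Yes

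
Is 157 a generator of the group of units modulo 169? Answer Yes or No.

No

φ(169) = φ(13^2) = 13·(13−1) = 156 = 2^2 · 3 · 13.
Test 157^(156/q) mod 169 for each prime factor q of 156:
157^78 ≡ 1 (mod 169)  [q = 2: ≡ 1 ✗]
157^52 ≡ 1 (mod 169)  [q = 3: ≡ 1 ✗]
157^12 ≡ 14 (mod 169)  [q = 13: ≢ 1 ✓]
157^78 ≡ 1 shows ord(157) | 78, strictly less than φ(169); not a primitive root.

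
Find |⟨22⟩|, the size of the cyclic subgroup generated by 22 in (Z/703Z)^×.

36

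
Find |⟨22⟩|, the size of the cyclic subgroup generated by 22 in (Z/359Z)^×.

179

Since 22 ∈ (Z/359Z)^×, its order divides φ(359) = 359 − 1 = 358 = 2 · 179.
Divisors of 358: 1, 2, 179, 358.
Evaluate successive powers at the divisors of 358:
22^1 ≡ 22
22^2 ≡ 125
22^179 ≡ 1
Therefore the multiplicative order of 22 modulo 359 is 179.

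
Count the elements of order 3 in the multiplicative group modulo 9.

2

φ(9) = φ(3^2) = 3·(3−1) = 6 = 2 · 3.
(Z/9Z)^× is cyclic (|G| = 6); a cyclic group of order m has exactly φ(d) elements of each order d | m, and none otherwise.
3 | 6, and φ(3) = 3 − 1 = 2.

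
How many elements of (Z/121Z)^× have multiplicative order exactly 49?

φ(121) = φ(11^2) = 11·(11−1) = 110 = 2 · 5 · 11.
(Z/121Z)^× is cyclic (|G| = 110); a cyclic group of order m has exactly φ(d) elements of each order d | m, and none otherwise.
Since 49 ∤ 110, the count is 0.

0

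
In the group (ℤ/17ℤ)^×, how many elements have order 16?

φ(17) = 17 − 1 = 16 = 2^4.
(Z/17Z)^× is cyclic (|G| = 16); a cyclic group of order m has exactly φ(d) elements of each order d | m, and none otherwise.
16 = 2^4 divides 16, and φ(16) = 8.

8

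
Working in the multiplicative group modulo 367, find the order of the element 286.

122

By Lagrange's theorem, ord_367(286) divides φ(367) = 367 − 1 = 366 = 2 · 3 · 61.
Divisors of 366: 1, 2, 3, 6, 61, 122, 183, 366.
Evaluate successive powers at the divisors of 366:
286^1 ≡ 286
286^2 ≡ 322
286^3 ≡ 342
286^6 ≡ 258
286^61 ≡ 366
286^122 ≡ 1
The smallest such exponent is 122, so the order of 286 is 122.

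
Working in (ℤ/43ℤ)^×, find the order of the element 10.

The order of 10 must divide φ(43) = 43 − 1 = 42 = 2 · 3 · 7.
Divisors of 42: 1, 2, 3, 6, 7, 14, 21, 42.
Check 10^d mod 43 for each divisor in increasing order:
10^1 ≡ 10 (mod 43)
10^2 ≡ 14 (mod 43)
10^3 ≡ 11 (mod 43)
10^6 ≡ 35 (mod 43)
10^7 ≡ 6 (mod 43)
10^14 ≡ 36 (mod 43)
10^21 ≡ 1 (mod 43) ✓
So ord_43(10) = 21.

21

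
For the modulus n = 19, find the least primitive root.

2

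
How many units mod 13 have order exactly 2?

1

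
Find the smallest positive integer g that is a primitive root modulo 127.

3

φ(127) = 127 − 1 = 126 = 2 · 3^2 · 7.
Test candidates g = 2, 3, … against the prime factors q ∈ {2, 3, 7} of φ(127): g is a generator iff g^(126/q) ≢ 1 for every such q.
g = 2: 2^63 ≡ 1 — hits 1, so not a primitive root.
g = 3: 3^63 ≡ 126; 3^42 ≡ 107; 3^18 ≡ 4 — none is 1, so 3 is a primitive root.
The smallest primitive root modulo 127 is 3.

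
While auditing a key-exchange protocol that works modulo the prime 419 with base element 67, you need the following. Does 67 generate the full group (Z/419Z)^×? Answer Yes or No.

Yes

φ(419) = 419 − 1 = 418 = 2 · 11 · 19.
67 is a primitive root mod 419 iff 67^(φ(419)/q) ≢ 1 for every prime q | φ(419), i.e. q ∈ {2, 11, 19}.
67^209 ≡ 418 (mod 419)  [q = 2: ≢ 1 ✓]
67^38 ≡ 300 (mod 419)  [q = 11: ≢ 1 ✓]
67^22 ≡ 135 (mod 419)  [q = 19: ≢ 1 ✓]
None equal 1, so ord_419(67) = 418: 67 is a primitive root.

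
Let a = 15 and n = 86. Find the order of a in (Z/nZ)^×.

21

The order of 15 must divide φ(86) = φ(2)·φ(43) = 1·42 = 42 = 2 · 3 · 7.
Divisors of 42: 1, 2, 3, 6, 7, 14, 21, 42.
Compute 15^d (mod 86) for the divisors d until we hit 1:
15^1 ≡ 15 (mod 86)
15^2 ≡ 53 (mod 86)
15^3 ≡ 21 (mod 86)
15^6 ≡ 11 (mod 86)
15^7 ≡ 79 (mod 86)
15^14 ≡ 49 (mod 86)
15^21 ≡ 1 (mod 86) ✓
The smallest such exponent is 21, so the order of 15 is 21.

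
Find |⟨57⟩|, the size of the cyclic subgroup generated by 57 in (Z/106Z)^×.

By Lagrange's theorem, ord_106(57) divides φ(106) = φ(2)·φ(53) = 1·52 = 52 = 2^2 · 13.
Divisors of 52: 1, 2, 4, 13, 26, 52.
Evaluate successive powers at the divisors of 52:
57^1 ≡ 57
57^2 ≡ 69
57^4 ≡ 97
57^13 ≡ 105
57^26 ≡ 1
Therefore the multiplicative order of 57 modulo 106 is 26.

26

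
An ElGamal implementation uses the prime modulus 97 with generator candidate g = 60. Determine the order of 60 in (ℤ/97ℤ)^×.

96

By Lagrange's theorem, ord_97(60) divides φ(97) = 97 − 1 = 96 = 2^5 · 3.
Divisors of 96: 1, 2, 3, 4, 6, 8, 12, 16, 24, 32, 48, 96.
Evaluate successive powers at the divisors of 96:
60^1 ≡ 60 (mod 97)
60^2 ≡ 11 (mod 97)
60^3 ≡ 78 (mod 97)
60^4 ≡ 24 (mod 97)
60^6 ≡ 70 (mod 97)
60^8 ≡ 91 (mod 97)
60^12 ≡ 50 (mod 97)
60^16 ≡ 36 (mod 97)
60^24 ≡ 75 (mod 97)
60^32 ≡ 35 (mod 97)
60^48 ≡ 96 (mod 97)
60^96 ≡ 1 (mod 97) ✓
Hence ord(60) = 96.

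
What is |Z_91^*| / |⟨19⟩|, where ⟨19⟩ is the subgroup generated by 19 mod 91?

6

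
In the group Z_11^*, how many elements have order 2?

1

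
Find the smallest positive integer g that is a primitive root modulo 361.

φ(361) = φ(19^2) = 19·(19−1) = 342 = 2 · 3^2 · 19.
g is a primitive root iff g^(342/q) ≢ 1 (mod 361) for each prime q ∈ {2, 3, 19}.
g = 2: 2^171 ≡ 360; 2^114 ≡ 292; 2^18 ≡ 58 — none is 1, so 2 is a primitive root.
The smallest primitive root modulo 361 is 2.

2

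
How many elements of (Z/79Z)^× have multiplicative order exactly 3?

φ(79) = 79 − 1 = 78 = 2 · 3 · 13.
Since (Z/79Z)^× is cyclic of order 78, the number of elements of order d is φ(d) when d | 78 and 0 otherwise.
3 | 78, and φ(3) = 3 − 1 = 2.

2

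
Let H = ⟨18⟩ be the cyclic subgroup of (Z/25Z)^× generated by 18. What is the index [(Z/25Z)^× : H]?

5

ord(18) | φ(25) = φ(5^2) = 5·(5−1) = 20 = 2^2 · 5.
Divisors of 20: 1, 2, 4, 5, 10, 20.
Test each divisor d:
18^1 ≡ 18 (mod 25)
18^2 ≡ 24 (mod 25)
18^4 ≡ 1 (mod 25) ✓
Thus |⟨18⟩| = ord(18) = 4.
The index is φ(25) / ord(18) = 20 / 4 = 5.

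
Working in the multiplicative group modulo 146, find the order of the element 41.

18

The order of 41 must divide φ(146) = φ(2)·φ(73) = 1·72 = 72 = 2^3 · 3^2.
Divisors of 72: 1, 2, 3, 4, 6, 8, 9, 12, 18, 24, 36, 72.
Compute 41^d (mod 146) for the divisors d until we hit 1:
41^1 ≡ 41
41^2 ≡ 75
41^3 ≡ 9
41^4 ≡ 77
41^6 ≡ 81
41^8 ≡ 89
41^9 ≡ 145
41^12 ≡ 137
41^18 ≡ 1
Hence ord(41) = 18.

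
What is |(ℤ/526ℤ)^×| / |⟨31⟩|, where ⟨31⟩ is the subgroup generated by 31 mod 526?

2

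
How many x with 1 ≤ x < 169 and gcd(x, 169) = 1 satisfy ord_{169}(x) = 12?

φ(169) = φ(13^2) = 13·(13−1) = 156 = 2^2 · 3 · 13.
(Z/169Z)^× is cyclic (|G| = 156); a cyclic group of order m has exactly φ(d) elements of each order d | m, and none otherwise.
12 = 2^2 · 3 divides 156, and φ(12) = 4.

4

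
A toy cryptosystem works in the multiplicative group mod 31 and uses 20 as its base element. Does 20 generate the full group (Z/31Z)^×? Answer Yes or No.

No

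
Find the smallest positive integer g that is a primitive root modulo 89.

φ(89) = 89 − 1 = 88 = 2^3 · 11.
g is a primitive root iff g^(88/q) ≢ 1 (mod 89) for each prime q ∈ {2, 11}.
g = 2: 2^44 ≡ 1 — hits 1, so not a primitive root.
g = 3: 3^44 ≡ 88; 3^8 ≡ 64 — none is 1, so 3 is a primitive root.
Hence the least primitive root of 89 is 3.

3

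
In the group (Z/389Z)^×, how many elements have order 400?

φ(389) = 389 − 1 = 388 = 2^2 · 97.
In a cyclic group of order 388, there are φ(d) elements of order d for each divisor d of 388, and zero for non-divisors.
400 does not divide 388, so no element of (Z/389Z)^× has order 400.

0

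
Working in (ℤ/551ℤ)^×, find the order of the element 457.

The order of 457 must divide φ(551) = φ(19·29) = (19−1)·(29−1) = 18·28 = 504 = 2^3 · 3^2 · 7.
Divisors of 504: 1, 2, 3, 4, 6, 7, 8, 9, 12, 14, 18, 21, 24, 28, 36, 42, 56, 63, 72, 84, 126, 168, 252, 504.
Evaluate successive powers at the divisors of 504:
457^1 ≡ 457 (mod 551)
457^2 ≡ 20 (mod 551)
457^3 ≡ 324 (mod 551)
457^4 ≡ 400 (mod 551)
457^6 ≡ 286 (mod 551)
457^7 ≡ 115 (mod 551)
457^8 ≡ 210 (mod 551)
457^9 ≡ 96 (mod 551)
457^12 ≡ 248 (mod 551)
457^14 ≡ 1 (mod 551) ✓
So ord_551(457) = 14.

14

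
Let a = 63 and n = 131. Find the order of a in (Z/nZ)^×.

ord(63) | φ(131) = 131 − 1 = 130 = 2 · 5 · 13.
Divisors of 130: 1, 2, 5, 10, 13, 26, 65, 130.
Test each divisor d:
63^1 ≡ 63 (mod 131)
63^2 ≡ 39 (mod 131)
63^5 ≡ 62 (mod 131)
63^10 ≡ 45 (mod 131)
63^13 ≡ 1 (mod 131) ✓
Hence ord(63) = 13.

13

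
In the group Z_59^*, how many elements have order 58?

28

φ(59) = 59 − 1 = 58 = 2 · 29.
In a cyclic group of order 58, there are φ(d) elements of order d for each divisor d of 58, and zero for non-divisors.
58 = 2 · 29 divides 58, and φ(58) = 28.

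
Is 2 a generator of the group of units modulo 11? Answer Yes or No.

Yes

φ(11) = 11 − 1 = 10 = 2 · 5.
An element g generates (Z/11Z)^× iff g^(10/q) ≢ 1 (mod 11) for each prime q ∈ {2, 5}.
2^5 ≡ 10 (mod 11)  [q = 2: ≢ 1 ✓]
2^2 ≡ 4 (mod 11)  [q = 5: ≢ 1 ✓]
None equal 1, so ord_11(2) = 10: 2 is a primitive root.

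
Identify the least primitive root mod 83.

φ(83) = 83 − 1 = 82 = 2 · 41.
g is a primitive root iff g^(82/q) ≢ 1 (mod 83) for each prime q ∈ {2, 41}.
g = 2: 2^41 ≡ 82; 2^2 ≡ 4 — none is 1, so 2 is a primitive root.
So 2 is the smallest generator of (Z/83Z)^×.

2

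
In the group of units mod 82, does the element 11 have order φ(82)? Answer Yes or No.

Yes

φ(82) = φ(2)·φ(41) = 1·40 = 40 = 2^3 · 5.
11 is a primitive root mod 82 iff 11^(φ(82)/q) ≢ 1 for every prime q | φ(82), i.e. q ∈ {2, 5}.
11^20 ≡ 81 (mod 82)  [q = 2: ≢ 1 ✓]
11^8 ≡ 57 (mod 82)  [q = 5: ≢ 1 ✓]
All checks pass, so 11 has order 40 and is a primitive root modulo 82.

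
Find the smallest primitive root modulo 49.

φ(49) = φ(7^2) = 7·(7−1) = 42 = 2 · 3 · 7.
Test candidates g = 2, 3, … against the prime factors q ∈ {2, 3, 7} of φ(49): g is a generator iff g^(42/q) ≢ 1 for every such q.
g = 2: 2^21 ≡ 1 — hits 1, so not a primitive root.
g = 3: 3^21 ≡ 48; 3^14 ≡ 30; 3^6 ≡ 43 — none is 1, so 3 is a primitive root.
The smallest primitive root modulo 49 is 3.

3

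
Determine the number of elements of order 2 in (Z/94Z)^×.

1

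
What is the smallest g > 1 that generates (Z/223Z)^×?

3

φ(223) = 223 − 1 = 222 = 2 · 3 · 37.
g is a primitive root iff g^(222/q) ≢ 1 (mod 223) for each prime q ∈ {2, 3, 37}.
g = 2: 2^111 ≡ 1 — hits 1, so not a primitive root.
g = 3: 3^111 ≡ 222; 3^74 ≡ 183; 3^6 ≡ 60 — none is 1, so 3 is a primitive root.
The smallest primitive root modulo 223 is 3.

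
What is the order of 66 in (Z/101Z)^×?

The order of 66 must divide φ(101) = 101 − 1 = 100 = 2^2 · 5^2.
Divisors of 100: 1, 2, 4, 5, 10, 20, 25, 50, 100.
Evaluate successive powers at the divisors of 100:
66^1 ≡ 66
66^2 ≡ 13
66^4 ≡ 68
66^5 ≡ 44
66^10 ≡ 17
66^20 ≡ 87
66^25 ≡ 91
66^50 ≡ 100
66^100 ≡ 1
The smallest such exponent is 100, so the order of 66 is 100.

100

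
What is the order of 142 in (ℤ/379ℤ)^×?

63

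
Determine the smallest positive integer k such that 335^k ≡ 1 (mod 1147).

36

ord(335) | φ(1147) = φ(31·37) = (31−1)·(37−1) = 30·36 = 1080 = 2^3 · 3^3 · 5.
Divisors of 1080: 1, 2, 3, 4, 5, 6, 8, 9, 10, 12, 15, 18, 20, 24, 27, 30, 36, 40, 45, 54, 60, 72, 90, 108, 120, 135, 180, 216, 270, 360, 540, 1080.
Evaluate successive powers at the divisors of 1080:
335^1 ≡ 335 (mod 1147)
335^2 ≡ 966 (mod 1147)
335^3 ≡ 156 (mod 1147)
335^4 ≡ 645 (mod 1147)
335^5 ≡ 439 (mod 1147)
335^6 ≡ 249 (mod 1147)
335^8 ≡ 811 (mod 1147)
335^9 ≡ 993 (mod 1147)
335^10 ≡ 25 (mod 1147)
335^12 ≡ 63 (mod 1147)
335^15 ≡ 652 (mod 1147)
335^18 ≡ 776 (mod 1147)
335^20 ≡ 625 (mod 1147)
335^24 ≡ 528 (mod 1147)
335^27 ≡ 931 (mod 1147)
335^30 ≡ 714 (mod 1147)
335^36 ≡ 1 (mod 1147) ✓
Hence ord(335) = 36.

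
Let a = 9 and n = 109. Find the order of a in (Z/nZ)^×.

Since 9 ∈ (Z/109Z)^×, its order divides φ(109) = 109 − 1 = 108 = 2^2 · 3^3.
Divisors of 108: 1, 2, 3, 4, 6, 9, 12, 18, 27, 36, 54, 108.
Evaluate successive powers at the divisors of 108:
9^1 ≡ 9
9^2 ≡ 81
9^3 ≡ 75
9^4 ≡ 21
9^6 ≡ 66
9^9 ≡ 45
9^12 ≡ 105
9^18 ≡ 63
9^27 ≡ 1
So ord_109(9) = 27.

27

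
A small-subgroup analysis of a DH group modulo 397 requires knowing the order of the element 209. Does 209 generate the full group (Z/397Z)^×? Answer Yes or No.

φ(397) = 397 − 1 = 396 = 2^2 · 3^2 · 11.
It suffices to check that the order of 209 is not a proper divisor of 396: compute 209^(396/q) for q ∈ {2, 3, 11}.
209^198 ≡ 1 (mod 397)  [q = 2: ≡ 1 ✗]
209^132 ≡ 362 (mod 397)  [q = 3: ≢ 1 ✓]
209^36 ≡ 126 (mod 397)  [q = 11: ≢ 1 ✓]
The check at q = 2 fails, so 209 generates a proper subgroup.

No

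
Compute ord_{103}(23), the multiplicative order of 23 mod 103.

17

By Lagrange's theorem, ord_103(23) divides φ(103) = 103 − 1 = 102 = 2 · 3 · 17.
Divisors of 102: 1, 2, 3, 6, 17, 34, 51, 102.
Compute 23^d (mod 103) for the divisors d until we hit 1:
23^1 ≡ 23
23^2 ≡ 14
23^3 ≡ 13
23^6 ≡ 66
23^17 ≡ 1
Hence ord(23) = 17.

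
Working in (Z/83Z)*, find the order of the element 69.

41

ord(69) | φ(83) = 83 − 1 = 82 = 2 · 41.
Divisors of 82: 1, 2, 41, 82.
Check 69^d mod 83 for each divisor in increasing order:
69^1 ≡ 69 (mod 83)
69^2 ≡ 30 (mod 83)
69^41 ≡ 1 (mod 83) ✓
Hence ord(69) = 41.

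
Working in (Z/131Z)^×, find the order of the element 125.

65

Since 125 ∈ (Z/131Z)^×, its order divides φ(131) = 131 − 1 = 130 = 2 · 5 · 13.
Divisors of 130: 1, 2, 5, 10, 13, 26, 65, 130.
Evaluate successive powers at the divisors of 130:
125^1 ≡ 125 (mod 131)
125^2 ≡ 36 (mod 131)
125^5 ≡ 84 (mod 131)
125^10 ≡ 113 (mod 131)
125^13 ≡ 89 (mod 131)
125^26 ≡ 61 (mod 131)
125^65 ≡ 1 (mod 131) ✓
Hence ord(125) = 65.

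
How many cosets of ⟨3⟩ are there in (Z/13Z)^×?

By Lagrange's theorem, ord_13(3) divides φ(13) = 13 − 1 = 12 = 2^2 · 3.
Divisors of 12: 1, 2, 3, 4, 6, 12.
Evaluate successive powers at the divisors of 12:
3^1 ≡ 3 (mod 13)
3^2 ≡ 9 (mod 13)
3^3 ≡ 1 (mod 13) ✓
So ord_13(3) = 3, hence |⟨3⟩| = 3.
[(Z/13Z)^× : ⟨3⟩] = 12/3 = 4.

4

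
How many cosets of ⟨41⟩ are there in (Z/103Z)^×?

By Lagrange's theorem, ord_103(41) divides φ(103) = 103 − 1 = 102 = 2 · 3 · 17.
Divisors of 102: 1, 2, 3, 6, 17, 34, 51, 102.
Evaluate successive powers at the divisors of 102:
41^1 ≡ 41 (mod 103)
41^2 ≡ 33 (mod 103)
41^3 ≡ 14 (mod 103)
41^6 ≡ 93 (mod 103)
41^17 ≡ 56 (mod 103)
41^34 ≡ 46 (mod 103)
41^51 ≡ 1 (mod 103) ✓
So ord_103(41) = 51, hence |⟨41⟩| = 51.
[(Z/103Z)^× : ⟨41⟩] = 102/51 = 2.

2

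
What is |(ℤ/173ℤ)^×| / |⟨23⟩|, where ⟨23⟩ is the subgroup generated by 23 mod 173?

4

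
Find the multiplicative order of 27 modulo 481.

By Lagrange's theorem, ord_481(27) divides φ(481) = φ(13·37) = (13−1)·(37−1) = 12·36 = 432 = 2^4 · 3^3.
Divisors of 432: 1, 2, 3, 4, 6, 8, 9, 12, 16, 18, 24, 27, 36, 48, 54, 72, 108, 144, 216, 432.
Compute 27^d (mod 481) for the divisors d until we hit 1:
27^1 ≡ 27 (mod 481)
27^2 ≡ 248 (mod 481)
27^3 ≡ 443 (mod 481)
27^4 ≡ 417 (mod 481)
27^6 ≡ 1 (mod 481) ✓
Hence ord(27) = 6.

6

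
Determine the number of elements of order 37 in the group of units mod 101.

0

φ(101) = 101 − 1 = 100 = 2^2 · 5^2.
In a cyclic group of order 100, there are φ(d) elements of order d for each divisor d of 100, and zero for non-divisors.
Since 37 ∤ 100, the count is 0.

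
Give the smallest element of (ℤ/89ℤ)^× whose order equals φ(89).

3

φ(89) = 89 − 1 = 88 = 2^3 · 11.
g is a primitive root iff g^(88/q) ≢ 1 (mod 89) for each prime q ∈ {2, 11}.
g = 2: 2^44 ≡ 1 — hits 1, so not a primitive root.
g = 3: 3^44 ≡ 88; 3^8 ≡ 64 — none is 1, so 3 is a primitive root.
Hence the least primitive root of 89 is 3.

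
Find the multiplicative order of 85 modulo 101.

50

By Lagrange's theorem, ord_101(85) divides φ(101) = 101 − 1 = 100 = 2^2 · 5^2.
Divisors of 100: 1, 2, 4, 5, 10, 20, 25, 50, 100.
Check 85^d mod 101 for each divisor in increasing order:
85^1 ≡ 85 (mod 101)
85^2 ≡ 54 (mod 101)
85^4 ≡ 88 (mod 101)
85^5 ≡ 6 (mod 101)
85^10 ≡ 36 (mod 101)
85^20 ≡ 84 (mod 101)
85^25 ≡ 100 (mod 101)
85^50 ≡ 1 (mod 101) ✓
Therefore the multiplicative order of 85 modulo 101 is 50.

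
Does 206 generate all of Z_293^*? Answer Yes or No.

No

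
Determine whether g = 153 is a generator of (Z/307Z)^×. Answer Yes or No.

No

φ(307) = 307 − 1 = 306 = 2 · 3^2 · 17.
153 is a primitive root mod 307 iff 153^(φ(307)/q) ≢ 1 for every prime q | φ(307), i.e. q ∈ {2, 3, 17}.
153^153 ≡ 1 (mod 307)  [q = 2: ≡ 1 ✗]
153^102 ≡ 1 (mod 307)  [q = 3: ≡ 1 ✗]
153^18 ≡ 9 (mod 307)  [q = 17: ≢ 1 ✓]
153^153 ≡ 1 shows ord(153) | 153, strictly less than φ(307); not a primitive root.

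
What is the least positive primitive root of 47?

φ(47) = 47 − 1 = 46 = 2 · 23.
Test candidates g = 2, 3, … against the prime factors q ∈ {2, 23} of φ(47): g is a generator iff g^(46/q) ≢ 1 for every such q.
g = 2: 2^23 ≡ 1 — hits 1, so not a primitive root.
g = 3: 3^23 ≡ 1 — hits 1, so not a primitive root.
g = 4: 4^23 ≡ 1 — hits 1, so not a primitive root.
g = 5: 5^23 ≡ 46; 5^2 ≡ 25 — none is 1, so 5 is a primitive root.
Hence the least primitive root of 47 is 5.

5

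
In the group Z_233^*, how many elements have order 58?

φ(233) = 233 − 1 = 232 = 2^3 · 29.
Since (Z/233Z)^× is cyclic of order 232, the number of elements of order d is φ(d) when d | 232 and 0 otherwise.
58 = 2 · 29 divides 232, and φ(58) = 28.

28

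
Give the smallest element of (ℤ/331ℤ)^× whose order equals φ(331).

3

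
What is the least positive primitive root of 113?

φ(113) = 113 − 1 = 112 = 2^4 · 7.
g is a primitive root iff g^(112/q) ≢ 1 (mod 113) for each prime q ∈ {2, 7}.
g = 2: 2^56 ≡ 1 — hits 1, so not a primitive root.
g = 3: 3^56 ≡ 112; 3^16 ≡ 49 — none is 1, so 3 is a primitive root.
The smallest primitive root modulo 113 is 3.

3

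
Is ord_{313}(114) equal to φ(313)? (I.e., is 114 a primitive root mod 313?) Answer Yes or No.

No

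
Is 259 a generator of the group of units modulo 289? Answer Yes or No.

No

φ(289) = φ(17^2) = 17·(17−1) = 272 = 2^4 · 17.
259 is a primitive root mod 289 iff 259^(φ(289)/q) ≢ 1 for every prime q | φ(289), i.e. q ∈ {2, 17}.
259^136 ≡ 1 (mod 289)  [q = 2: ≡ 1 ✗]
259^16 ≡ 18 (mod 289)  [q = 17: ≢ 1 ✓]
259^136 ≡ 1 shows ord(259) | 136, strictly less than φ(289); not a primitive root.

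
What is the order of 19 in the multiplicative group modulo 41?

40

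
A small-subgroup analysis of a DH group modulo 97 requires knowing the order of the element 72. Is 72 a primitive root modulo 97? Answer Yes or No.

φ(97) = 97 − 1 = 96 = 2^5 · 3.
It suffices to check that the order of 72 is not a proper divisor of 96: compute 72^(96/q) for q ∈ {2, 3}.
72^48 ≡ 1 (mod 97)  [q = 2: ≡ 1 ✗]
72^32 ≡ 61 (mod 97)  [q = 3: ≢ 1 ✓]
72^48 ≡ 1 shows ord(72) | 48, strictly less than φ(97); not a primitive root.

No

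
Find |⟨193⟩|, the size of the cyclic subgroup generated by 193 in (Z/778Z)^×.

By Lagrange's theorem, ord_778(193) divides φ(778) = φ(2)·φ(389) = 1·388 = 388 = 2^2 · 97.
Divisors of 388: 1, 2, 4, 97, 194, 388.
Test each divisor d:
193^1 ≡ 193
193^2 ≡ 683
193^4 ≡ 467
193^97 ≡ 1
The smallest such exponent is 97, so the order of 193 is 97.

97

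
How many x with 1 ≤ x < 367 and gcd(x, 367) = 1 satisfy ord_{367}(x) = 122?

φ(367) = 367 − 1 = 366 = 2 · 3 · 61.
Since (Z/367Z)^× is cyclic of order 366, the number of elements of order d is φ(d) when d | 366 and 0 otherwise.
122 = 2 · 61 divides 366, and φ(122) = 60.

60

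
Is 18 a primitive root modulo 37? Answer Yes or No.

φ(37) = 37 − 1 = 36 = 2^2 · 3^2.
An element g generates (Z/37Z)^× iff g^(36/q) ≢ 1 (mod 37) for each prime q ∈ {2, 3}.
18^18 ≡ 36 (mod 37)  [q = 2: ≢ 1 ✓]
18^12 ≡ 10 (mod 37)  [q = 3: ≢ 1 ✓]
None equal 1, so ord_37(18) = 36: 18 is a primitive root.

Yes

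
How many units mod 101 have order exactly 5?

4

φ(101) = 101 − 1 = 100 = 2^2 · 5^2.
(Z/101Z)^× is cyclic (|G| = 100); a cyclic group of order m has exactly φ(d) elements of each order d | m, and none otherwise.
5 | 100, and φ(5) = 5 − 1 = 4.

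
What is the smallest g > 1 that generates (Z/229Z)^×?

6

φ(229) = 229 − 1 = 228 = 2^2 · 3 · 19.
Test candidates g = 2, 3, … against the prime factors q ∈ {2, 3, 19} of φ(229): g is a generator iff g^(228/q) ≢ 1 for every such q.
g = 2: 2^114 ≡ 228; 2^76 ≡ 1 — hits 1, so not a primitive root.
g = 3: 3^114 ≡ 1 — hits 1, so not a primitive root.
g = 4: 4^114 ≡ 1 — hits 1, so not a primitive root.
g = 5: 5^114 ≡ 1 — hits 1, so not a primitive root.
g = 6: 6^114 ≡ 228; 6^76 ≡ 134; 6^12 ≡ 165 — none is 1, so 6 is a primitive root.
Hence the least primitive root of 229 is 6.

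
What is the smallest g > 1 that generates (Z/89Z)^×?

φ(89) = 89 − 1 = 88 = 2^3 · 11.
g is a primitive root iff g^(88/q) ≢ 1 (mod 89) for each prime q ∈ {2, 11}.
g = 2: 2^44 ≡ 1 — hits 1, so not a primitive root.
g = 3: 3^44 ≡ 88; 3^8 ≡ 64 — none is 1, so 3 is a primitive root.
So 3 is the smallest generator of (Z/89Z)^×.

3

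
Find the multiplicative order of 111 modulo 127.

Since 111 ∈ (Z/127Z)^×, its order divides φ(127) = 127 − 1 = 126 = 2 · 3^2 · 7.
Divisors of 126: 1, 2, 3, 6, 7, 9, 14, 18, 21, 42, 63, 126.
Evaluate successive powers at the divisors of 126:
111^1 ≡ 111
111^2 ≡ 2
111^3 ≡ 95
111^6 ≡ 8
111^7 ≡ 126
111^9 ≡ 125
111^14 ≡ 1
Therefore the multiplicative order of 111 modulo 127 is 14.

14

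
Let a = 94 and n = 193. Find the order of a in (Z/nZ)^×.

64

ord(94) | φ(193) = 193 − 1 = 192 = 2^6 · 3.
Divisors of 192: 1, 2, 3, 4, 6, 8, 12, 16, 24, 32, 48, 64, 96, 192.
Compute 94^d (mod 193) for the divisors d until we hit 1:
94^1 ≡ 94
94^2 ≡ 151
94^3 ≡ 105
94^4 ≡ 27
94^6 ≡ 24
94^8 ≡ 150
94^12 ≡ 190
94^16 ≡ 112
94^24 ≡ 9
94^32 ≡ 192
94^48 ≡ 81
94^64 ≡ 1
The smallest such exponent is 64, so the order of 94 is 64.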